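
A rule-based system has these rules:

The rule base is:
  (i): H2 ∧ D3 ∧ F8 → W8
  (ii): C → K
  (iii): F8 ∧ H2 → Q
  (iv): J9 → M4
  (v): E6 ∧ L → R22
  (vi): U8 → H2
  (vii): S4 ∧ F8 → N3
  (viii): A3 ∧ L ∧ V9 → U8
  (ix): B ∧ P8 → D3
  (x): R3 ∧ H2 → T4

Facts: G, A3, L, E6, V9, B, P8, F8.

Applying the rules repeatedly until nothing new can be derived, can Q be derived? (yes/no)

yes

Round 1: (v) [E6 ∧ L → R22]; (viii) [A3 ∧ L ∧ V9 → U8]; (ix) [B ∧ P8 → D3]. New: R22, U8, D3.
Round 2: (vi) [U8 → H2]. New: H2.
Round 3: (i) [H2 ∧ D3 ∧ F8 → W8]; (iii) [F8 ∧ H2 → Q]. New: W8, Q.
Q appears in round 3, so it is derivable.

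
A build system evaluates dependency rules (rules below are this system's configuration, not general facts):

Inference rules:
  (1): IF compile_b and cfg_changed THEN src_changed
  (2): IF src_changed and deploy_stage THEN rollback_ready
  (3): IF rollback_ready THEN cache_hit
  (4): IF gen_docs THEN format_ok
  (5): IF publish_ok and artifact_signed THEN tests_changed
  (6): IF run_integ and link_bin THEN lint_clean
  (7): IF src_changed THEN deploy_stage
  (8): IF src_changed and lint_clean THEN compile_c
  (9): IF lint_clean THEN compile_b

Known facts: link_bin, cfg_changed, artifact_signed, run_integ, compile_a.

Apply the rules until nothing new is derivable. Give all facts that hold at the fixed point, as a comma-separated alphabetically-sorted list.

artifact_signed, cache_hit, cfg_changed, compile_a, compile_b, compile_c, deploy_stage, link_bin, lint_clean, rollback_ready, run_integ, src_changed

Round 1 — (6), derive lint_clean.
Round 2 — (9), derive compile_b.
Round 3 — (1), derive src_changed.
Round 4 — (7), (8), derive deploy_stage, compile_c.
Round 5 — (2), derive rollback_ready.
Round 6 — (3), derive cache_hit.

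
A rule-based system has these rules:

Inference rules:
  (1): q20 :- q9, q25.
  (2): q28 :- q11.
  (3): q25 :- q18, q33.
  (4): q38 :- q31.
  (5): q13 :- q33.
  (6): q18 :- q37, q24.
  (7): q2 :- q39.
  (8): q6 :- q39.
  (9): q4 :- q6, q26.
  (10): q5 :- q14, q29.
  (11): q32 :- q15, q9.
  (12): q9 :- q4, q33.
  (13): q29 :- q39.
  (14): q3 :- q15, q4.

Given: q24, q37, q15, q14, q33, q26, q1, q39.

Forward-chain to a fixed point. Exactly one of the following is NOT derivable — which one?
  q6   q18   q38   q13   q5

Round 1 fires (5), (6), (7), (8), (13), giving q13, q18, q2, q6, q29.
Round 2 fires (3), (9), (10), giving q25, q4, q5.
Round 3 fires (12), (14), giving q9, q3.
Round 4 fires (1), (11), giving q20, q32.
Derived: q18 (round 1), q5 (round 2), q6 (round 1), q13 (round 1). q38 never appears in any round.

q38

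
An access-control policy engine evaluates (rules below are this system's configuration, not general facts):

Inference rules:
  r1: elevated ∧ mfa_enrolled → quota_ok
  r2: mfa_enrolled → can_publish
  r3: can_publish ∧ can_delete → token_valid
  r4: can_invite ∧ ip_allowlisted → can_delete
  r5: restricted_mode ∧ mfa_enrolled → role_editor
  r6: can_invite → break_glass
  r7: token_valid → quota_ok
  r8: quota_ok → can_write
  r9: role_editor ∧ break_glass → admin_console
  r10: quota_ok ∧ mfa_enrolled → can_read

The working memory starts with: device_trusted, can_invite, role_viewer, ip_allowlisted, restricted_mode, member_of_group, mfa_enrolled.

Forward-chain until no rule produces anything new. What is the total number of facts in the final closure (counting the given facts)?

Round 1 — r2, r4, r5, r6, derive can_publish, can_delete, role_editor, break_glass.
Round 2 — r3, r9, derive token_valid, admin_console.
Round 3 — r7, derive quota_ok.
Round 4 — r8, r10, derive can_write, can_read.
Closure: {admin_console, break_glass, can_delete, can_invite, can_publish, can_read, can_write, device_trusted, ip_allowlisted, member_of_group, mfa_enrolled, quota_ok, restricted_mode, role_editor, role_viewer, token_valid} — 16 facts.

16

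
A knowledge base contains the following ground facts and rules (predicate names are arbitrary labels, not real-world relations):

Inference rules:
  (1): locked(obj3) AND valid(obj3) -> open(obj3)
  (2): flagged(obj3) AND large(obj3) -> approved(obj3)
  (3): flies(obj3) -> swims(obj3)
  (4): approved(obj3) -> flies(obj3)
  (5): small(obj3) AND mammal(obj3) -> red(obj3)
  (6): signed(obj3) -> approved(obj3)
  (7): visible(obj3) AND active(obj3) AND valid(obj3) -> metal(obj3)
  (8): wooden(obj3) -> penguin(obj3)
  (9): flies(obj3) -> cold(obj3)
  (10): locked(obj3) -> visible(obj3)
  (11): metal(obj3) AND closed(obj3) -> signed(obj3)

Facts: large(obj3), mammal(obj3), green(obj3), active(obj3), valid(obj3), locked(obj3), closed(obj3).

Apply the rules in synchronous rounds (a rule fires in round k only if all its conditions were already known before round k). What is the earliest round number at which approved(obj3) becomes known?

[1] (1) [locked(obj3) AND valid(obj3) -> open(obj3)]; (10) [locked(obj3) -> visible(obj3)]. ⇒ new: open(obj3), visible(obj3).
[2] (7) [visible(obj3) AND active(obj3) AND valid(obj3) -> metal(obj3)]. ⇒ new: metal(obj3).
[3] (11) [metal(obj3) AND closed(obj3) -> signed(obj3)]. ⇒ new: signed(obj3).
[4] (6) [signed(obj3) -> approved(obj3)]. ⇒ new: approved(obj3).
approved(obj3) first appears in round 4.

4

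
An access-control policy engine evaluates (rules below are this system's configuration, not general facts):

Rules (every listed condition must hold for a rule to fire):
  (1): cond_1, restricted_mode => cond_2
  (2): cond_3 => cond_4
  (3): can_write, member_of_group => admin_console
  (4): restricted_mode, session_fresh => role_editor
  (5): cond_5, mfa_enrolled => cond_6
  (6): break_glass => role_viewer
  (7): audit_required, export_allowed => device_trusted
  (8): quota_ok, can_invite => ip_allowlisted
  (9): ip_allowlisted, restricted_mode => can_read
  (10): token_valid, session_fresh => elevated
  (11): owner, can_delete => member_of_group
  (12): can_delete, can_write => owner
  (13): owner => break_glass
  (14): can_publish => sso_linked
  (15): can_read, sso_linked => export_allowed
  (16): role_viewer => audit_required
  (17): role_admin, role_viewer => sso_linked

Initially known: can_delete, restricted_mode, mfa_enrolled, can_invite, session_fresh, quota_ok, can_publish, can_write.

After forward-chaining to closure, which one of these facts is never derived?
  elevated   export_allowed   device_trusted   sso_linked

elevated

Round 1 — (4), (8), (12), (14), derive role_editor, ip_allowlisted, owner, sso_linked.
Round 2 — (9), (11), (13), derive can_read, member_of_group, break_glass.
Round 3 — (3), (6), (15), derive admin_console, role_viewer, export_allowed.
Round 4 — (16), derive audit_required.
Round 5 — (7), derive device_trusted.
Derived: sso_linked (round 1), device_trusted (round 5), export_allowed (round 3). elevated never appears in any round.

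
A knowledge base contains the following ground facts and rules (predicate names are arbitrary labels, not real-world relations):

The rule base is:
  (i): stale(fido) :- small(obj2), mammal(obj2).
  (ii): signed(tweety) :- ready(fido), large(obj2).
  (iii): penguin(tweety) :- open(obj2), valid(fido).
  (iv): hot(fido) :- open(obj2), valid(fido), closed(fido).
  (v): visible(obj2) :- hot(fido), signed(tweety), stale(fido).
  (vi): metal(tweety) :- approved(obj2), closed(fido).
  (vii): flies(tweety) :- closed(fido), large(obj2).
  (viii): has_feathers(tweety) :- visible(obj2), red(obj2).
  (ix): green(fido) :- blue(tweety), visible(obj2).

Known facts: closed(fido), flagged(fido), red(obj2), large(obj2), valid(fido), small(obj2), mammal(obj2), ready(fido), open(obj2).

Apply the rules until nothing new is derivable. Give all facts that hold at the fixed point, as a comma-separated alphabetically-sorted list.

Round 1 — (i), (ii), (iii), (iv), (vii), derive stale(fido), signed(tweety), penguin(tweety), hot(fido), flies(tweety).
Round 2 — (v), derive visible(obj2).
Round 3 — (viii), derive has_feathers(tweety).

closed(fido), flagged(fido), flies(tweety), has_feathers(tweety), hot(fido), large(obj2), mammal(obj2), open(obj2), penguin(tweety), ready(fido), red(obj2), signed(tweety), small(obj2), stale(fido), valid(fido), visible(obj2)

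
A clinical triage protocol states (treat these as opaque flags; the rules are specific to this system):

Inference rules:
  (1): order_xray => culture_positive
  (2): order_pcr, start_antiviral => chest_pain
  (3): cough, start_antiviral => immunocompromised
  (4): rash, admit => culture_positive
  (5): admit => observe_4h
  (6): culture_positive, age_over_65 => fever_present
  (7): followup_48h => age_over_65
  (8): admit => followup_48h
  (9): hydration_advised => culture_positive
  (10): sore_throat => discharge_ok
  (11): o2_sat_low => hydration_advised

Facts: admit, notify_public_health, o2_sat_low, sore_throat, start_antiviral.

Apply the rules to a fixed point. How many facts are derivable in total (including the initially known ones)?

Round 1: (5) [admit => observe_4h]; (8) [admit => followup_48h]; (10) [sore_throat => discharge_ok]; (11) [o2_sat_low => hydration_advised]. Adds observe_4h, followup_48h, discharge_ok, hydration_advised.
Round 2: (7) [followup_48h => age_over_65]; (9) [hydration_advised => culture_positive]. Adds age_over_65, culture_positive.
Round 3: (6) [culture_positive, age_over_65 => fever_present]. Adds fever_present.
Closure: {admit, age_over_65, culture_positive, discharge_ok, fever_present, followup_48h, hydration_advised, notify_public_health, o2_sat_low, observe_4h, sore_throat, start_antiviral} — 12 facts.

12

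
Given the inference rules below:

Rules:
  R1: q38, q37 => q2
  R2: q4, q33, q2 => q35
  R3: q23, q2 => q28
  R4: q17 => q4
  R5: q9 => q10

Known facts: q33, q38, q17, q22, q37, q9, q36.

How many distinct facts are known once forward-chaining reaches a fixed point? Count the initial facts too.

11

Round 1: R1 [q38, q37 => q2]; R4 [q17 => q4]; R5 [q9 => q10]. New: q2, q4, q10.
Round 2: R2 [q4, q33, q2 => q35]. New: q35.
Closure: {q10, q17, q2, q22, q33, q35, q36, q37, q38, q4, q9} — 11 facts.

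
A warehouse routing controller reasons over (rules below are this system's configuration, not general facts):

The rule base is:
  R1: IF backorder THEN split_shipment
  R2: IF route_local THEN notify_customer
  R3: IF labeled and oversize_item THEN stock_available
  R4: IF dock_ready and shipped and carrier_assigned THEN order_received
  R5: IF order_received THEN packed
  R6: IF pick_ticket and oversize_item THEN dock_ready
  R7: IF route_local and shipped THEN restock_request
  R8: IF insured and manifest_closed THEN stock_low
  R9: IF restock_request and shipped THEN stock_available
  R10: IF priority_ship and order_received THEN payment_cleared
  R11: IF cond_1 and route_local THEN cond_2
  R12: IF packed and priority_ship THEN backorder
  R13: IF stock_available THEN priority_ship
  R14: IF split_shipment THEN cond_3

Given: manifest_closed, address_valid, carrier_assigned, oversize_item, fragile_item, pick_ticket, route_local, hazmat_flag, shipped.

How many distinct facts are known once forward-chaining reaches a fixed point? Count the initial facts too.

20

Round 1 — R2, R6, R7, derive notify_customer, dock_ready, restock_request.
Round 2 — R4, R9, derive order_received, stock_available.
Round 3 — R5, R13, derive packed, priority_ship.
Round 4 — R10, R12, derive payment_cleared, backorder.
Round 5 — R1, derive split_shipment.
Round 6 — R14, derive cond_3.
Closure: {address_valid, backorder, carrier_assigned, cond_3, dock_ready, fragile_item, hazmat_flag, manifest_closed, notify_customer, order_received, oversize_item, packed, payment_cleared, pick_ticket, priority_ship, restock_request, route_local, shipped, split_shipment, stock_available} — 20 facts.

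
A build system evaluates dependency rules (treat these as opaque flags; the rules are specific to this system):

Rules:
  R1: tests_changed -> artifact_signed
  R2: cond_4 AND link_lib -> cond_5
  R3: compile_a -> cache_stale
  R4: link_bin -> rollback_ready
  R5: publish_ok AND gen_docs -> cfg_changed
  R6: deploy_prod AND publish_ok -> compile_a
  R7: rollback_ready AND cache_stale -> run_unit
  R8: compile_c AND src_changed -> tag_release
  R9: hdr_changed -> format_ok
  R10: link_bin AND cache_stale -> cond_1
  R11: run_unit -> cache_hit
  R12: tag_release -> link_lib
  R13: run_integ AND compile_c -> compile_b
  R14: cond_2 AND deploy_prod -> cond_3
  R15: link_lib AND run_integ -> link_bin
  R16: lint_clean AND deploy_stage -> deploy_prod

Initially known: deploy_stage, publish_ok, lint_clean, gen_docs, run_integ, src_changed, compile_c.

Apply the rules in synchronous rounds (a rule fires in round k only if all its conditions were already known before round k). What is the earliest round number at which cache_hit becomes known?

Round 1: R5 [publish_ok AND gen_docs -> cfg_changed]; R8 [compile_c AND src_changed -> tag_release]; R13 [run_integ AND compile_c -> compile_b]; R16 [lint_clean AND deploy_stage -> deploy_prod]. New: cfg_changed, tag_release, compile_b, deploy_prod.
Round 2: R6 [deploy_prod AND publish_ok -> compile_a]; R12 [tag_release -> link_lib]. New: compile_a, link_lib.
Round 3: R3 [compile_a -> cache_stale]; R15 [link_lib AND run_integ -> link_bin]. New: cache_stale, link_bin.
Round 4: R4 [link_bin -> rollback_ready]; R10 [link_bin AND cache_stale -> cond_1]. New: rollback_ready, cond_1.
Round 5: R7 [rollback_ready AND cache_stale -> run_unit]. New: run_unit.
Round 6: R11 [run_unit -> cache_hit]. New: cache_hit.
cache_hit first appears in round 6.

6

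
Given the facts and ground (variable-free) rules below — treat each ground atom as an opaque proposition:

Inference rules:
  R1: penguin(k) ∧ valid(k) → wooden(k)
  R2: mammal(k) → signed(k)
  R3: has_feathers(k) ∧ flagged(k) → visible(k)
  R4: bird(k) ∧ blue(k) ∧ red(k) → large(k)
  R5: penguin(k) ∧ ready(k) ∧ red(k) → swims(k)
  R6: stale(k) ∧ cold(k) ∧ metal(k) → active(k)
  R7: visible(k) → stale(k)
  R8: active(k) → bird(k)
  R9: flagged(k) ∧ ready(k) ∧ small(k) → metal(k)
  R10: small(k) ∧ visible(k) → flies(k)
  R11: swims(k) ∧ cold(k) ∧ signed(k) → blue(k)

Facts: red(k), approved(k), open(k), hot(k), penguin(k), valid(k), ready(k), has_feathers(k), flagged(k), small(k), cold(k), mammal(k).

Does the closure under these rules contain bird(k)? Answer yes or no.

yes

Round 1: R1 [penguin(k) ∧ valid(k) → wooden(k)]; R2 [mammal(k) → signed(k)]; R3 [has_feathers(k) ∧ flagged(k) → visible(k)]; R5 [penguin(k) ∧ ready(k) ∧ red(k) → swims(k)]; R9 [flagged(k) ∧ ready(k) ∧ small(k) → metal(k)]. Adds wooden(k), signed(k), visible(k), swims(k), metal(k).
Round 2: R7 [visible(k) → stale(k)]; R10 [small(k) ∧ visible(k) → flies(k)]; R11 [swims(k) ∧ cold(k) ∧ signed(k) → blue(k)]. Adds stale(k), flies(k), blue(k).
Round 3: R6 [stale(k) ∧ cold(k) ∧ metal(k) → active(k)]. Adds active(k).
Round 4: R8 [active(k) → bird(k)]. Adds bird(k).
Round 5: R4 [bird(k) ∧ blue(k) ∧ red(k) → large(k)]. Adds large(k).
bird(k) appears in round 4, so it is derivable.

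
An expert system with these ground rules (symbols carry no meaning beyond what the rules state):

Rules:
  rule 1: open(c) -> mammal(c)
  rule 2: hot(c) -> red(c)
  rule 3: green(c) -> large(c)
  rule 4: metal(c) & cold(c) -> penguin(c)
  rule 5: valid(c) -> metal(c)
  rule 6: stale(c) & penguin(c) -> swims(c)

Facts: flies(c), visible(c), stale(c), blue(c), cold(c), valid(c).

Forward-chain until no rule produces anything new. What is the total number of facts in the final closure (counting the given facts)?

9

Round 1: rule 5 [valid(c) -> metal(c)]. Adds metal(c).
Round 2: rule 4 [metal(c) & cold(c) -> penguin(c)]. Adds penguin(c).
Round 3: rule 6 [stale(c) & penguin(c) -> swims(c)]. Adds swims(c).
Closure: {blue(c), cold(c), flies(c), metal(c), penguin(c), stale(c), swims(c), valid(c), visible(c)} — 9 facts.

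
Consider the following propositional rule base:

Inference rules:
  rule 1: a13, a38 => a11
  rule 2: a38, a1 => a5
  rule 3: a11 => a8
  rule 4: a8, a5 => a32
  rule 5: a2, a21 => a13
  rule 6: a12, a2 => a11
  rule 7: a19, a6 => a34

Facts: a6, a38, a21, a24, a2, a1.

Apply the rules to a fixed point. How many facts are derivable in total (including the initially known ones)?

11

Round 1: rule 2 [a38, a1 => a5]; rule 5 [a2, a21 => a13]. Adds a5, a13.
Round 2: rule 1 [a13, a38 => a11]. Adds a11.
Round 3: rule 3 [a11 => a8]. Adds a8.
Round 4: rule 4 [a8, a5 => a32]. Adds a32.
Closure: {a1, a11, a13, a2, a21, a24, a32, a38, a5, a6, a8} — 11 facts.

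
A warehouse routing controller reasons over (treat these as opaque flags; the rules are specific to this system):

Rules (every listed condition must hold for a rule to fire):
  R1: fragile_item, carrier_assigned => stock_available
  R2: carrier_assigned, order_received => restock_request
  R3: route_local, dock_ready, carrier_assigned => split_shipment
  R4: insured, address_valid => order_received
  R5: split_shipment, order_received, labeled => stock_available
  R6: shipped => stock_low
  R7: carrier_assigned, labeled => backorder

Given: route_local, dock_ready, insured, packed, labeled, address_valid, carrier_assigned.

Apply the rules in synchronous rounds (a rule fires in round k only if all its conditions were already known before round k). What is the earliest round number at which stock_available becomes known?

2

[1] R3 [route_local, dock_ready, carrier_assigned => split_shipment]; R4 [insured, address_valid => order_received]; R7 [carrier_assigned, labeled => backorder]. ⇒ new: split_shipment, order_received, backorder.
[2] R2 [carrier_assigned, order_received => restock_request]; R5 [split_shipment, order_received, labeled => stock_available]. ⇒ new: restock_request, stock_available.
stock_available first appears in round 2.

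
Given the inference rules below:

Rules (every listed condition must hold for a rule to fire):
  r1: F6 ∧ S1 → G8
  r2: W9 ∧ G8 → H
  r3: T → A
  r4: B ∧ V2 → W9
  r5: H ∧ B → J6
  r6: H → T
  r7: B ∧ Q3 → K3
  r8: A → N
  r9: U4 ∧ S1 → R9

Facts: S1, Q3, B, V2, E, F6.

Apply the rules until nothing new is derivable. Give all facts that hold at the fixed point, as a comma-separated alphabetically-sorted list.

A, B, E, F6, G8, H, J6, K3, N, Q3, S1, T, V2, W9

Round 1: r1 [F6 ∧ S1 → G8]; r4 [B ∧ V2 → W9]; r7 [B ∧ Q3 → K3]. Adds G8, W9, K3.
Round 2: r2 [W9 ∧ G8 → H]. Adds H.
Round 3: r5 [H ∧ B → J6]; r6 [H → T]. Adds J6, T.
Round 4: r3 [T → A]. Adds A.
Round 5: r8 [A → N]. Adds N.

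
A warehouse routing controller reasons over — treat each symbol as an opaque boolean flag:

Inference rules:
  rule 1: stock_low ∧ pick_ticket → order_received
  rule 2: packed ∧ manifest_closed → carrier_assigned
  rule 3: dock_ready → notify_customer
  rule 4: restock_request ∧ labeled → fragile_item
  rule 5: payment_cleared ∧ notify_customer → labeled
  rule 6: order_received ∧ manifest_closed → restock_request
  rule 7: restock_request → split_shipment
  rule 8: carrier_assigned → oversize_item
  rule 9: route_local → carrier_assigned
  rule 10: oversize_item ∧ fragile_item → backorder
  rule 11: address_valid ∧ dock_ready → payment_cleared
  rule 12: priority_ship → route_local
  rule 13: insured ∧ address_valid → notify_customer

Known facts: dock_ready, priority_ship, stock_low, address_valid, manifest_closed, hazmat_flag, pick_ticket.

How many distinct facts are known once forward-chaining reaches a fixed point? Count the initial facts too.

Round 1 fires rule 1, rule 3, rule 11, rule 12, giving order_received, notify_customer, payment_cleared, route_local.
Round 2 fires rule 5, rule 6, rule 9, giving labeled, restock_request, carrier_assigned.
Round 3 fires rule 4, rule 7, rule 8, giving fragile_item, split_shipment, oversize_item.
Round 4 fires rule 10, giving backorder.
Closure: {address_valid, backorder, carrier_assigned, dock_ready, fragile_item, hazmat_flag, labeled, manifest_closed, notify_customer, order_received, oversize_item, payment_cleared, pick_ticket, priority_ship, restock_request, route_local, split_shipment, stock_low} — 18 facts.

18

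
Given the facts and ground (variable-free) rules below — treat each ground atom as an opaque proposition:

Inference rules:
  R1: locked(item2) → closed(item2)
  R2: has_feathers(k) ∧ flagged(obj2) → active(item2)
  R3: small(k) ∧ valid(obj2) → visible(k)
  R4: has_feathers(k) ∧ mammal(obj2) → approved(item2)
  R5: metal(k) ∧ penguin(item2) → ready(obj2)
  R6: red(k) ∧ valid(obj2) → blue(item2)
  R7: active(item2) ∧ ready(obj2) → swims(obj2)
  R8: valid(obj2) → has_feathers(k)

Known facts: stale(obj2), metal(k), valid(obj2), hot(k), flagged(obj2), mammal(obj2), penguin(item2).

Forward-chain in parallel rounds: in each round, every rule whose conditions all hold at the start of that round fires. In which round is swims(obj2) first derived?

[1] R5 [metal(k) ∧ penguin(item2) → ready(obj2)]; R8 [valid(obj2) → has_feathers(k)]. ⇒ new: ready(obj2), has_feathers(k).
[2] R2 [has_feathers(k) ∧ flagged(obj2) → active(item2)]; R4 [has_feathers(k) ∧ mammal(obj2) → approved(item2)]. ⇒ new: active(item2), approved(item2).
[3] R7 [active(item2) ∧ ready(obj2) → swims(obj2)]. ⇒ new: swims(obj2).
swims(obj2) first appears in round 3.

3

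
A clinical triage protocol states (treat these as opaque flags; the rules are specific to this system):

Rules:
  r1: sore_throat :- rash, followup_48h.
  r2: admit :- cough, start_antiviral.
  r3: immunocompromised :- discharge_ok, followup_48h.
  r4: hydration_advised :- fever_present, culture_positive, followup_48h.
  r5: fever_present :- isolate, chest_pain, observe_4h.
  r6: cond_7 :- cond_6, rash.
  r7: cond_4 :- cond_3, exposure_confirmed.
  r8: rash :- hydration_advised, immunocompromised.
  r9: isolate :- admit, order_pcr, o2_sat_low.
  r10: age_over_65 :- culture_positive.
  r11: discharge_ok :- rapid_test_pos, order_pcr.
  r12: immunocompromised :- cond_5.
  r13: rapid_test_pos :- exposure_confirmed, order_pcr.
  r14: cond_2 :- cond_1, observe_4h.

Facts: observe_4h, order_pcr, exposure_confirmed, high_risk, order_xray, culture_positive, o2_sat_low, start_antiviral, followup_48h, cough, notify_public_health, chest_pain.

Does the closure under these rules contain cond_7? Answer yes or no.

Round 1 fires r2, r10, r13, giving admit, age_over_65, rapid_test_pos.
Round 2 fires r9, r11, giving isolate, discharge_ok.
Round 3 fires r3, r5, giving immunocompromised, fever_present.
Round 4 fires r4, giving hydration_advised.
Round 5 fires r8, giving rash.
Round 6 fires r1, giving sore_throat.
Fixed point reached. cond_7 is concluded only by r6; r6 needs cond_6 (never derived).

no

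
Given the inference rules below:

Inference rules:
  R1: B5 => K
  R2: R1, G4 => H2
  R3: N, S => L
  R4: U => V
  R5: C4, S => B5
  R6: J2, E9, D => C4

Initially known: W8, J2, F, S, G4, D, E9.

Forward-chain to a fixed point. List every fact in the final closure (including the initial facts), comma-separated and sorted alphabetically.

B5, C4, D, E9, F, G4, J2, K, S, W8

Round 1: R6 [J2, E9, D => C4]. New: C4.
Round 2: R5 [C4, S => B5]. New: B5.
Round 3: R1 [B5 => K]. New: K.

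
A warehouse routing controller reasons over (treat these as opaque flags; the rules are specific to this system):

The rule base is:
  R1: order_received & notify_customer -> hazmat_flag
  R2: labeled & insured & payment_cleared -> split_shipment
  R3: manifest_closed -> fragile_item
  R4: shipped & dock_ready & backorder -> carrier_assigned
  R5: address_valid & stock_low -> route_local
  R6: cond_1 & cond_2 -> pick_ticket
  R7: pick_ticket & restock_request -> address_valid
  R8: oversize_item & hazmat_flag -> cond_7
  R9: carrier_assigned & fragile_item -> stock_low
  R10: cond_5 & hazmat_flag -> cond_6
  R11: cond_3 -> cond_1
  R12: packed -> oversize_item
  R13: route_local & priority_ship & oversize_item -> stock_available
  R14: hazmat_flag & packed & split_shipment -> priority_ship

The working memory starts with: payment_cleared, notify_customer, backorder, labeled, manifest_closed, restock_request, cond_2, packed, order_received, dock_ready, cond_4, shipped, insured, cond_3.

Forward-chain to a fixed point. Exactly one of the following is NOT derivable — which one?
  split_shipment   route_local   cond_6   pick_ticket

Round 1 fires R1, R2, R3, R4, R11, R12, giving hazmat_flag, split_shipment, fragile_item, carrier_assigned, cond_1, oversize_item.
Round 2 fires R6, R8, R9, R14, giving pick_ticket, cond_7, stock_low, priority_ship.
Round 3 fires R7, giving address_valid.
Round 4 fires R5, giving route_local.
Round 5 fires R13, giving stock_available.
Derived: route_local (round 4), pick_ticket (round 2), split_shipment (round 1). cond_6 never appears in any round.

cond_6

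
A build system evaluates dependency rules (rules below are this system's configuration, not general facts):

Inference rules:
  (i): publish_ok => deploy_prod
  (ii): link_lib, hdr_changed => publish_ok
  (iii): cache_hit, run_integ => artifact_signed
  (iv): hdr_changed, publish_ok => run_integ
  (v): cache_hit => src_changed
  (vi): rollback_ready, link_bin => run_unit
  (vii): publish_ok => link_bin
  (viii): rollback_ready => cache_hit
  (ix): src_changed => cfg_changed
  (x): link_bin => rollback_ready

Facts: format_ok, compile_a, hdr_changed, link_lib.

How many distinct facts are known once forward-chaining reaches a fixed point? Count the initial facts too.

14

Round 1 — (ii), derive publish_ok.
Round 2 — (i), (iv), (vii), derive deploy_prod, run_integ, link_bin.
Round 3 — (x), derive rollback_ready.
Round 4 — (vi), (viii), derive run_unit, cache_hit.
Round 5 — (iii), (v), derive artifact_signed, src_changed.
Round 6 — (ix), derive cfg_changed.
Closure: {artifact_signed, cache_hit, cfg_changed, compile_a, deploy_prod, format_ok, hdr_changed, link_bin, link_lib, publish_ok, rollback_ready, run_integ, run_unit, src_changed} — 14 facts.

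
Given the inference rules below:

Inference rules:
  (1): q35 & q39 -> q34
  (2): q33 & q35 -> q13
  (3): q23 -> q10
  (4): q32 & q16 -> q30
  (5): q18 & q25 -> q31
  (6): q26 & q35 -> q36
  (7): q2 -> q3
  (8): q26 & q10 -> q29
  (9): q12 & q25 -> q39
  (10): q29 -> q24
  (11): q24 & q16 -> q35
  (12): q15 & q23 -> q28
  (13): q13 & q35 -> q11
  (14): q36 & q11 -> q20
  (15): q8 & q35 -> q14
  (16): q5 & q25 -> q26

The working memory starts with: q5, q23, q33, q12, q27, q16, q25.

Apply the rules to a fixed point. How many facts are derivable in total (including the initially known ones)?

Round 1 fires (3), (9), (16), giving q10, q39, q26.
Round 2 fires (8), giving q29.
Round 3 fires (10), giving q24.
Round 4 fires (11), giving q35.
Round 5 fires (1), (2), (6), giving q34, q13, q36.
Round 6 fires (13), giving q11.
Round 7 fires (14), giving q20.
Closure: {q10, q11, q12, q13, q16, q20, q23, q24, q25, q26, q27, q29, q33, q34, q35, q36, q39, q5} — 18 facts.

18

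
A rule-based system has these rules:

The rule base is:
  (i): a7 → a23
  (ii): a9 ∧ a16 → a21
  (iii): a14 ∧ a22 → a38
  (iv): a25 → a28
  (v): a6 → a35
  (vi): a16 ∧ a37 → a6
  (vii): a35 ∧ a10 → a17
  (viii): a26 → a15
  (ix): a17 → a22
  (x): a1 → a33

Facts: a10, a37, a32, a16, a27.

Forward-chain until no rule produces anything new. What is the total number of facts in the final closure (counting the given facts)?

9

Round 1 — (vi), derive a6.
Round 2 — (v), derive a35.
Round 3 — (vii), derive a17.
Round 4 — (ix), derive a22.
Closure: {a10, a16, a17, a22, a27, a32, a35, a37, a6} — 9 facts.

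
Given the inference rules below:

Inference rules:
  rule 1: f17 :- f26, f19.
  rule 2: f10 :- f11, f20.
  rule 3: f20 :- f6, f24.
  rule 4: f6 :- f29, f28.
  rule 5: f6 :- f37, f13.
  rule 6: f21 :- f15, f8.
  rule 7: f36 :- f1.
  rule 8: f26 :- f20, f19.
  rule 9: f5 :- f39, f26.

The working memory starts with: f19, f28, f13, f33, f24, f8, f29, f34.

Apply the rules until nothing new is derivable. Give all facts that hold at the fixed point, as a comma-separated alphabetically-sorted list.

[1] rule 4 [f6 :- f29, f28.]. ⇒ new: f6.
[2] rule 3 [f20 :- f6, f24.]. ⇒ new: f20.
[3] rule 8 [f26 :- f20, f19.]. ⇒ new: f26.
[4] rule 1 [f17 :- f26, f19.]. ⇒ new: f17.

f13, f17, f19, f20, f24, f26, f28, f29, f33, f34, f6, f8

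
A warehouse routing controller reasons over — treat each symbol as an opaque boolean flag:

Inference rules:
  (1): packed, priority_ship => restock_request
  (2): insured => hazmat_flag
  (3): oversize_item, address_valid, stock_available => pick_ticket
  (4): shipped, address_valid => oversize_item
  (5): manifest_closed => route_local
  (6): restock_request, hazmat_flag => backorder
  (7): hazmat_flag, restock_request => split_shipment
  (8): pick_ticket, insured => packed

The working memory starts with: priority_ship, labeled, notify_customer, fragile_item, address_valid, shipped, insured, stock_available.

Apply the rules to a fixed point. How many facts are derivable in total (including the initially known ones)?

15

[1] (2) [insured => hazmat_flag]; (4) [shipped, address_valid => oversize_item]. ⇒ new: hazmat_flag, oversize_item.
[2] (3) [oversize_item, address_valid, stock_available => pick_ticket]. ⇒ new: pick_ticket.
[3] (8) [pick_ticket, insured => packed]. ⇒ new: packed.
[4] (1) [packed, priority_ship => restock_request]. ⇒ new: restock_request.
[5] (6) [restock_request, hazmat_flag => backorder]; (7) [hazmat_flag, restock_request => split_shipment]. ⇒ new: backorder, split_shipment.
Closure: {address_valid, backorder, fragile_item, hazmat_flag, insured, labeled, notify_customer, oversize_item, packed, pick_ticket, priority_ship, restock_request, shipped, split_shipment, stock_available} — 15 facts.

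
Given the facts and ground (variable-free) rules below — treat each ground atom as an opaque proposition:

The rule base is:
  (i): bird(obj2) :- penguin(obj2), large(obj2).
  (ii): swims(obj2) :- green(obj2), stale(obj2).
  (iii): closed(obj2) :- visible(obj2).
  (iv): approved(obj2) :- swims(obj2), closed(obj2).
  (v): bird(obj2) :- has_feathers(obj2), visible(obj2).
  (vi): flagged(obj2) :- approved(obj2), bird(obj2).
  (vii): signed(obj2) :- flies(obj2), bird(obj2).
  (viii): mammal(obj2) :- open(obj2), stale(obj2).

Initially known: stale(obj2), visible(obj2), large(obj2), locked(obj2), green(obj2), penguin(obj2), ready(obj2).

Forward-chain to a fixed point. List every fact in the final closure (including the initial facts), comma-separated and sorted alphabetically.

approved(obj2), bird(obj2), closed(obj2), flagged(obj2), green(obj2), large(obj2), locked(obj2), penguin(obj2), ready(obj2), stale(obj2), swims(obj2), visible(obj2)

Round 1: (i) [bird(obj2) :- penguin(obj2), large(obj2).]; (ii) [swims(obj2) :- green(obj2), stale(obj2).]; (iii) [closed(obj2) :- visible(obj2).]. New: bird(obj2), swims(obj2), closed(obj2).
Round 2: (iv) [approved(obj2) :- swims(obj2), closed(obj2).]. New: approved(obj2).
Round 3: (vi) [flagged(obj2) :- approved(obj2), bird(obj2).]. New: flagged(obj2).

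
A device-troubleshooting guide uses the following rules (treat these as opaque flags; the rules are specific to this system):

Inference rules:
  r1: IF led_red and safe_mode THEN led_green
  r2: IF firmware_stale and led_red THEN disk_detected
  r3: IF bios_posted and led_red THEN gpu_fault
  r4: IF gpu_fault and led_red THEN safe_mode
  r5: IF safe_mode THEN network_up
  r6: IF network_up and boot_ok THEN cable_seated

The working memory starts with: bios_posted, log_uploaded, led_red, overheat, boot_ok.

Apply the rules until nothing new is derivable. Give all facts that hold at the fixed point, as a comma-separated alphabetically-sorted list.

Round 1: r3 [IF bios_posted and led_red THEN gpu_fault]. New: gpu_fault.
Round 2: r4 [IF gpu_fault and led_red THEN safe_mode]. New: safe_mode.
Round 3: r1 [IF led_red and safe_mode THEN led_green]; r5 [IF safe_mode THEN network_up]. New: led_green, network_up.
Round 4: r6 [IF network_up and boot_ok THEN cable_seated]. New: cable_seated.

bios_posted, boot_ok, cable_seated, gpu_fault, led_green, led_red, log_uploaded, network_up, overheat, safe_mode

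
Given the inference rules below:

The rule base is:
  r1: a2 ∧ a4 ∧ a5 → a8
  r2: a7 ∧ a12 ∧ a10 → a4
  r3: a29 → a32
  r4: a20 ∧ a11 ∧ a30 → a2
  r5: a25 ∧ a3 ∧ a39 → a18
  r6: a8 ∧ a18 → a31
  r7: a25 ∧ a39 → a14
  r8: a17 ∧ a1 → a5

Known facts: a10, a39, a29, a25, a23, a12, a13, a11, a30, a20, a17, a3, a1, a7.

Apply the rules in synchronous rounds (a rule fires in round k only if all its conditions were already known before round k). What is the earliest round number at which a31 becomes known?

Round 1 fires r2, r3, r4, r5, r7, r8, giving a4, a32, a2, a18, a14, a5.
Round 2 fires r1, giving a8.
Round 3 fires r6, giving a31.
a31 first appears in round 3.

3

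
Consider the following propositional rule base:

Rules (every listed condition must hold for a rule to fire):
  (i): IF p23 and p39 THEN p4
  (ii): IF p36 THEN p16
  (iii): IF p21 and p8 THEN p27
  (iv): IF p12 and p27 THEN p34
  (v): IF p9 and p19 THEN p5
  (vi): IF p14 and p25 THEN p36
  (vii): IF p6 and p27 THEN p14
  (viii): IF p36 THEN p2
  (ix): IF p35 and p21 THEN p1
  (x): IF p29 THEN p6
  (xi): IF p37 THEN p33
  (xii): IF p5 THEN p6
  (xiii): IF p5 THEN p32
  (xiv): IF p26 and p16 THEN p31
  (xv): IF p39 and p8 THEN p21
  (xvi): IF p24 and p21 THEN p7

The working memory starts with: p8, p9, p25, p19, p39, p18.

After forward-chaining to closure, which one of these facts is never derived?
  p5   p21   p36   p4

Round 1 — (v), (xv), derive p5, p21.
Round 2 — (iii), (xii), (xiii), derive p27, p6, p32.
Round 3 — (vii), derive p14.
Round 4 — (vi), derive p36.
Round 5 — (ii), (viii), derive p16, p2.
Derived: p36 (round 4), p21 (round 1), p5 (round 1). p4 never appears in any round.

p4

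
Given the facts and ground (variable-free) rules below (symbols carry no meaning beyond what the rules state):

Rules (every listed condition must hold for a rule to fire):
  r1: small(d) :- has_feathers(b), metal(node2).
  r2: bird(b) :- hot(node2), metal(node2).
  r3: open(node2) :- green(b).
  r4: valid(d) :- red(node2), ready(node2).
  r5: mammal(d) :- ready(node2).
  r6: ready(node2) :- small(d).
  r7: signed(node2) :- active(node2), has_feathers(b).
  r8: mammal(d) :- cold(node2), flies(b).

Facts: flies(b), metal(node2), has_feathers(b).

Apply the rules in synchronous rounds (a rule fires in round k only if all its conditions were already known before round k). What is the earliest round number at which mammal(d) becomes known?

Round 1 — r1, derive small(d).
Round 2 — r6, derive ready(node2).
Round 3 — r5, derive mammal(d).
mammal(d) first appears in round 3.

3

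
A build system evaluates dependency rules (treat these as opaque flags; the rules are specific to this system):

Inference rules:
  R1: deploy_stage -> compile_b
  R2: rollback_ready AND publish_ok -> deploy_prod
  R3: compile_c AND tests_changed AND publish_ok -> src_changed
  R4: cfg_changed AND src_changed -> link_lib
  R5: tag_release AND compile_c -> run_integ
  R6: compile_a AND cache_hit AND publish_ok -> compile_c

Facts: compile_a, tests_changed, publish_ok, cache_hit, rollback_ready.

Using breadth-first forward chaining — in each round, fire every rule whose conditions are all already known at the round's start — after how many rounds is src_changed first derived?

2

Round 1: R2 [rollback_ready AND publish_ok -> deploy_prod]; R6 [compile_a AND cache_hit AND publish_ok -> compile_c]. New: deploy_prod, compile_c.
Round 2: R3 [compile_c AND tests_changed AND publish_ok -> src_changed]. New: src_changed.
src_changed first appears in round 2.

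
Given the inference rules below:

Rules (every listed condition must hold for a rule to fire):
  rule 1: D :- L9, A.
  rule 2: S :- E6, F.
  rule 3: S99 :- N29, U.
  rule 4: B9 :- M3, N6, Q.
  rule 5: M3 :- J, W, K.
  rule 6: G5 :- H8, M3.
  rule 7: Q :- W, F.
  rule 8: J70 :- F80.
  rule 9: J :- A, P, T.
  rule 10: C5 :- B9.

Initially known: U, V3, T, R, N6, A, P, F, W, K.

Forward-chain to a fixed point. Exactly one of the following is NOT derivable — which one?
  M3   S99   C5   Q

[1] rule 7 [Q :- W, F.]; rule 9 [J :- A, P, T.]. ⇒ new: Q, J.
[2] rule 5 [M3 :- J, W, K.]. ⇒ new: M3.
[3] rule 4 [B9 :- M3, N6, Q.]. ⇒ new: B9.
[4] rule 10 [C5 :- B9.]. ⇒ new: C5.
Derived: Q (round 1), M3 (round 2), C5 (round 4). S99 never appears in any round.

S99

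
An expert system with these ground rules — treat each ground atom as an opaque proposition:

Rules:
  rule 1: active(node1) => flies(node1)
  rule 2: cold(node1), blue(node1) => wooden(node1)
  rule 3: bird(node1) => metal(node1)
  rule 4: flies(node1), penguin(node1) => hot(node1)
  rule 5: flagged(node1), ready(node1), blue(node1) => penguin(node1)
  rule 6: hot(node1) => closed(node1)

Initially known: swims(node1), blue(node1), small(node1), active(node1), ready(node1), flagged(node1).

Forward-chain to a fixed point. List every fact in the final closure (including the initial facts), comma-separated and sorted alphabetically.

active(node1), blue(node1), closed(node1), flagged(node1), flies(node1), hot(node1), penguin(node1), ready(node1), small(node1), swims(node1)

Round 1 — rule 1, rule 5, derive flies(node1), penguin(node1).
Round 2 — rule 4, derive hot(node1).
Round 3 — rule 6, derive closed(node1).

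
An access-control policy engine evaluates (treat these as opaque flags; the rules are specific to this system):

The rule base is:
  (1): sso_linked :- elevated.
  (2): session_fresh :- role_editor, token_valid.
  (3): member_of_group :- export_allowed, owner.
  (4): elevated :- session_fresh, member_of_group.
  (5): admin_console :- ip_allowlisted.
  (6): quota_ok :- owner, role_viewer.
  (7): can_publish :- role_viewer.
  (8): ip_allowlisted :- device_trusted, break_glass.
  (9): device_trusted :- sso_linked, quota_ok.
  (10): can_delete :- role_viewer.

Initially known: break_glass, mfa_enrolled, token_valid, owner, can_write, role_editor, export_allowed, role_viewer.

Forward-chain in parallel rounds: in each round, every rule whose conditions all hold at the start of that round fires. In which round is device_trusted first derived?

Round 1 — (2), (3), (6), (7), (10), derive session_fresh, member_of_group, quota_ok, can_publish, can_delete.
Round 2 — (4), derive elevated.
Round 3 — (1), derive sso_linked.
Round 4 — (9), derive device_trusted.
device_trusted first appears in round 4.

4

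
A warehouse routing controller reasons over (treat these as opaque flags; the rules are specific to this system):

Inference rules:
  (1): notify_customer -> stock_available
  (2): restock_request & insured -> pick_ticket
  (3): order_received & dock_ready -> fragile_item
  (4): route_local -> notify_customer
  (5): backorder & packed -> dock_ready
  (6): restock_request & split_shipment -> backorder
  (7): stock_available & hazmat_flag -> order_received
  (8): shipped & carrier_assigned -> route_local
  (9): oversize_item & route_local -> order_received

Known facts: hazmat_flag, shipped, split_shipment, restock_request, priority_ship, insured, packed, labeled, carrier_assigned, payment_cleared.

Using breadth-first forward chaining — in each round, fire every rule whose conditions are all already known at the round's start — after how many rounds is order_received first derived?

[1] (2) [restock_request & insured -> pick_ticket]; (6) [restock_request & split_shipment -> backorder]; (8) [shipped & carrier_assigned -> route_local]. ⇒ new: pick_ticket, backorder, route_local.
[2] (4) [route_local -> notify_customer]; (5) [backorder & packed -> dock_ready]. ⇒ new: notify_customer, dock_ready.
[3] (1) [notify_customer -> stock_available]. ⇒ new: stock_available.
[4] (7) [stock_available & hazmat_flag -> order_received]. ⇒ new: order_received.
order_received first appears in round 4.

4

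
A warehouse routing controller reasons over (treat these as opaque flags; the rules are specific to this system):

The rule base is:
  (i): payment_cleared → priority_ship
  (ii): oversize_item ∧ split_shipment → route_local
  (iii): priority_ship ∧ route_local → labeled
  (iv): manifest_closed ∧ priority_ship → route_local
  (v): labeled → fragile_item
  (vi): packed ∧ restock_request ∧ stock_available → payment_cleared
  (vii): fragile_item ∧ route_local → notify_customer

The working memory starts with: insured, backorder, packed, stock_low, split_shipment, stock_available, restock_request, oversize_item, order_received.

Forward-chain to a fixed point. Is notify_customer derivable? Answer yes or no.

yes

Round 1 — (ii), (vi), derive route_local, payment_cleared.
Round 2 — (i), derive priority_ship.
Round 3 — (iii), derive labeled.
Round 4 — (v), derive fragile_item.
Round 5 — (vii), derive notify_customer.
notify_customer appears in round 5, so it is derivable.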